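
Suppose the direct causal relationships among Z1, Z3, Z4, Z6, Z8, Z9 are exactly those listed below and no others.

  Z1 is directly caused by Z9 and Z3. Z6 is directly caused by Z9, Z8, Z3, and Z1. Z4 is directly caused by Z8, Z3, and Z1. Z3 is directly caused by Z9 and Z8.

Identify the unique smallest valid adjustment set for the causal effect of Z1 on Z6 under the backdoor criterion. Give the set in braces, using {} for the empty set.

Variables eligible for adjustment (non-descendants of Z1, excluding Z1 and Z6): {Z3, Z8, Z9}.
Backdoor paths from Z1 to Z6:
  P1: Z1 <- Z9 -> Z3 <- Z8 -> Z6
  P2: Z1 <- Z9 -> Z3 -> Z6
  P3: Z1 <- Z9 -> Z3 -> Z4 <- Z8 -> Z6
  P4: Z1 <- Z9 -> Z6
  P5: Z1 <- Z3 <- Z8 -> Z6
  P6: Z1 <- Z3 <- Z9 -> Z6
  P7: Z1 <- Z3 -> Z6
  P8: Z1 <- Z3 -> Z4 <- Z8 -> Z6
The empty set is not sufficient: P2 (Z1 <- Z9 -> Z3 -> Z6) has no collider blocking it and no conditioned non-collider, so it is open.
Try {Z3, Z9}:
  P1: blocked at fork node Z9 ∈ conditioning set.
  P2: blocked at fork node Z9 ∈ conditioning set.
  P3: blocked at fork node Z9 ∈ conditioning set.
  P4: blocked at fork node Z9 ∈ conditioning set.
  P5: blocked at chain node Z3 ∈ conditioning set.
  P6: blocked at chain node Z3 ∈ conditioning set.
  P7: blocked at fork node Z3 ∈ conditioning set.
  P8: blocked at fork node Z3 ∈ conditioning set.
{Z3, Z9} contains no descendant of Z1 and blocks every backdoor path.
Every element of {Z3, Z9} is needed (dropping Z3 leaves P5 open; dropping Z9 leaves P1 open), so no proper subset is valid.
Among all size-2 subsets of the eligible variables, only {Z3, Z9} blocks every backdoor path, so it is the unique smallest valid adjustment set.

{Z3, Z9}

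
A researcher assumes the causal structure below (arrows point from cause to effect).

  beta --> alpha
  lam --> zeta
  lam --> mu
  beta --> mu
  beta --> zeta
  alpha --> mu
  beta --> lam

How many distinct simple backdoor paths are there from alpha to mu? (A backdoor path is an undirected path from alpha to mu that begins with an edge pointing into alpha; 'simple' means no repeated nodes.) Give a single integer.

A backdoor path from alpha to mu is any simple undirected path whose first edge points into alpha (i.e. leaves alpha via a parent).
Parents of alpha: {beta}.
Enumerating:
  P1: alpha <- beta -> lam -> mu
  P2: alpha <- beta -> mu
  P3: alpha <- beta -> zeta <- lam -> mu
That exhausts the simple backdoor paths. Count: 3.

3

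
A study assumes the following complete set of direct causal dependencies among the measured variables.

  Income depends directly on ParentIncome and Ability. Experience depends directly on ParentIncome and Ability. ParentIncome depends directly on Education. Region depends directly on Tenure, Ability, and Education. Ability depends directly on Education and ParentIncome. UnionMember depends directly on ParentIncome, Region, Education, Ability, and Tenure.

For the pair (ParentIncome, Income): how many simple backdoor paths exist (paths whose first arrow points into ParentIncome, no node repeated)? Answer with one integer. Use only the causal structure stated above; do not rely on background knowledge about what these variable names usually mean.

7

A backdoor path from ParentIncome to Income is any simple undirected path whose first edge points into ParentIncome (i.e. leaves ParentIncome via a parent).
Parents of ParentIncome: {Education}.
Enumerating:
  P1: ParentIncome <- Education -> Ability -> Income
  P2: ParentIncome <- Education -> Region <- Tenure -> UnionMember <- Ability -> Income
  P3: ParentIncome <- Education -> Region <- Ability -> Income
  P4: ParentIncome <- Education -> Region -> UnionMember <- Ability -> Income
  P5: ParentIncome <- Education -> UnionMember <- Tenure -> Region <- Ability -> Income
  P6: ParentIncome <- Education -> UnionMember <- Ability -> Income
  P7: ParentIncome <- Education -> UnionMember <- Region <- Ability -> Income
That exhausts the simple backdoor paths. Count: 7.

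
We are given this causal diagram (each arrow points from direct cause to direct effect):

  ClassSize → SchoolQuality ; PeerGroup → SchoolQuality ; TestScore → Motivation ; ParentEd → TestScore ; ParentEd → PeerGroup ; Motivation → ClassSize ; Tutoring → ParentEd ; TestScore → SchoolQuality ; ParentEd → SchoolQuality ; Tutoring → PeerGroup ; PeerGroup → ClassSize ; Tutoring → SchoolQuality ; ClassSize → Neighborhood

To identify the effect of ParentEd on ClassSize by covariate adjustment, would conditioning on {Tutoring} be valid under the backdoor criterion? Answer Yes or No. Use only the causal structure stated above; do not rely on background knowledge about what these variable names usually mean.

Yes

Backdoor paths from ParentEd to ClassSize (paths whose first edge points into ParentEd):
  P1: ParentEd <- Tutoring -> PeerGroup -> ClassSize
  P2: ParentEd <- Tutoring -> PeerGroup -> SchoolQuality <- TestScore -> Motivation -> ClassSize
  P3: ParentEd <- Tutoring -> PeerGroup -> SchoolQuality <- ClassSize
  P4: ParentEd <- Tutoring -> SchoolQuality <- TestScore -> Motivation -> ClassSize
  P5: ParentEd <- Tutoring -> SchoolQuality <- PeerGroup -> ClassSize
  P6: ParentEd <- Tutoring -> SchoolQuality <- ClassSize
Condition 1 (no descendant of ParentEd in the set): holds — descendants of ParentEd are {ClassSize, Motivation, Neighborhood, PeerGroup, SchoolQuality, TestScore}; none are in {Tutoring}.
Condition 2 (every backdoor path blocked by {Tutoring}):
  P1: blocked at fork node Tutoring ∈ conditioning set.
  P2: blocked at fork node Tutoring ∈ conditioning set.
  P3: blocked at fork node Tutoring ∈ conditioning set.
  P4: blocked at fork node Tutoring ∈ conditioning set.
  P5: blocked at fork node Tutoring ∈ conditioning set.
  P6: blocked at fork node Tutoring ∈ conditioning set.
{Tutoring} satisfies the backdoor criterion.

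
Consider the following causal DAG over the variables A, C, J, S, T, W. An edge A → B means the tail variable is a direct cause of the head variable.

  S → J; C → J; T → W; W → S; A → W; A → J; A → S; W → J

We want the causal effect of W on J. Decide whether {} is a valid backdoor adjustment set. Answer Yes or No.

Backdoor paths from W to J (paths whose first edge points into W):
  P1: W <- A -> S -> J
  P2: W <- A -> J
Condition 1 (no descendant of W in the set): holds — descendants of W are {J, S}; none are in {}.
Condition 2 (every backdoor path blocked by {}):
  P1: open — no interior node is in the conditioning set.
  P2: open — no interior node is in the conditioning set.
{} does not satisfy the backdoor criterion.

No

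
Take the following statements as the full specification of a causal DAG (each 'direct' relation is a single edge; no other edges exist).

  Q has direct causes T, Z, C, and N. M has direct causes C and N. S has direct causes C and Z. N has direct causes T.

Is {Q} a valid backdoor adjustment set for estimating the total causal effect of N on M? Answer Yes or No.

No

Backdoor paths from N to M (paths whose first edge points into N):
  P1: N <- T -> Q <- C -> M
  P2: N <- T -> Q <- Z -> S <- C -> M
Condition 1 (no descendant of N in the set): FAILS — Q is a descendant of N.
Condition 2 (every backdoor path blocked by {Q}):
  P1: open — collider(s) Q are conditioned on (or have a conditioned descendant) and no non-collider on the path is in the set.
  P2: blocked at collider S (neither it nor any descendant is in the conditioning set).
{Q} does not satisfy the backdoor criterion.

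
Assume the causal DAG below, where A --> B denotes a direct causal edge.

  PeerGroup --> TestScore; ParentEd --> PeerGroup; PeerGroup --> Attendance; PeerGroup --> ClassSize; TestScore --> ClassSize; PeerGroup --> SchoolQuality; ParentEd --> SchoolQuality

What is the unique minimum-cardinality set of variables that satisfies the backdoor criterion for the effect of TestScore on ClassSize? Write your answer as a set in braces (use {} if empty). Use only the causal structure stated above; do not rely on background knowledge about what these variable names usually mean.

{PeerGroup}

Variables eligible for adjustment (non-descendants of TestScore, excluding TestScore and ClassSize): {Attendance, ParentEd, PeerGroup, SchoolQuality}.
Backdoor paths from TestScore to ClassSize:
  P1: TestScore <- PeerGroup -> ClassSize
The empty set is not sufficient: P1 (TestScore <- PeerGroup -> ClassSize) has no collider blocking it and no conditioned non-collider, so it is open.
Try {PeerGroup}:
  P1: blocked at fork node PeerGroup ∈ conditioning set.
{PeerGroup} contains no descendant of TestScore and blocks every backdoor path.
No other singleton works — e.g. {ParentEd} leaves P1 open — so {PeerGroup} is the unique smallest valid adjustment set.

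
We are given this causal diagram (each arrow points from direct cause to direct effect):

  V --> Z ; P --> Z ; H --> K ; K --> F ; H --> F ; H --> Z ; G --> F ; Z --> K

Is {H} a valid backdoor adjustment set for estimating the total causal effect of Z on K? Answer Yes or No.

Backdoor paths from Z to K (paths whose first edge points into Z):
  P1: Z <- H -> K
  P2: Z <- H -> F <- K
Condition 1 (no descendant of Z in the set): holds — descendants of Z are {F, K}; none are in {H}.
Condition 2 (every backdoor path blocked by {H}):
  P1: blocked at fork node H ∈ conditioning set.
  P2: blocked at fork node H ∈ conditioning set.
{H} satisfies the backdoor criterion.

Yes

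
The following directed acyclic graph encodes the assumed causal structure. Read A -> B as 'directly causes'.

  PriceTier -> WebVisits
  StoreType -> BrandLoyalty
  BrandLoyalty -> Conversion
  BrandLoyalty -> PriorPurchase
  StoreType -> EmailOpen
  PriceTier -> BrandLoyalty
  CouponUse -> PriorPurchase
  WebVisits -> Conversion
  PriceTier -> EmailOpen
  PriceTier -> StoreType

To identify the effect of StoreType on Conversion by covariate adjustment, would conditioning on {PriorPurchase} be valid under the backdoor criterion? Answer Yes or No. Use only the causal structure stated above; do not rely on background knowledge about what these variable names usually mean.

No

Backdoor paths from StoreType to Conversion (paths whose first edge points into StoreType):
  P1: StoreType <- PriceTier -> BrandLoyalty -> Conversion
  P2: StoreType <- PriceTier -> WebVisits -> Conversion
Condition 1 (no descendant of StoreType in the set): FAILS — PriorPurchase is a descendant of StoreType.
Condition 2 (every backdoor path blocked by {PriorPurchase}):
  P1: open — no interior node is in the conditioning set.
  P2: open — no interior node is in the conditioning set.
{PriorPurchase} does not satisfy the backdoor criterion.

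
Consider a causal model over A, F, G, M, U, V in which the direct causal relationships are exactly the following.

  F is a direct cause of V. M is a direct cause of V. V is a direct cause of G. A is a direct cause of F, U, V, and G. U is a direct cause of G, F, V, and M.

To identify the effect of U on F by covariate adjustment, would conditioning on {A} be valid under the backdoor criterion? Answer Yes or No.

Yes

Backdoor paths from U to F (paths whose first edge points into U):
  P1: U <- A -> F
  P2: U <- A -> V <- F
  P3: U <- A -> G <- V <- F
Condition 1 (no descendant of U in the set): holds — descendants of U are {F, G, M, V}; none are in {A}.
Condition 2 (every backdoor path blocked by {A}):
  P1: blocked at fork node A ∈ conditioning set.
  P2: blocked at fork node A ∈ conditioning set.
  P3: blocked at fork node A ∈ conditioning set.
{A} satisfies the backdoor criterion.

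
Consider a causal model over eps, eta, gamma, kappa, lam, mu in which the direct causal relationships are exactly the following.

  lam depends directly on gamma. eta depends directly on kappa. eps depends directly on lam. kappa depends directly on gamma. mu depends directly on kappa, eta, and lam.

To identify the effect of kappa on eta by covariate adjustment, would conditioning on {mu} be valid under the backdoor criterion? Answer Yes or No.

Backdoor paths from kappa to eta (paths whose first edge points into kappa):
  P1: kappa <- gamma -> lam -> mu <- eta
Condition 1 (no descendant of kappa in the set): FAILS — mu is a descendant of kappa.
Condition 2 (every backdoor path blocked by {mu}):
  P1: open — collider(s) mu are conditioned on (or have a conditioned descendant) and no non-collider on the path is in the set.
{mu} does not satisfy the backdoor criterion.

No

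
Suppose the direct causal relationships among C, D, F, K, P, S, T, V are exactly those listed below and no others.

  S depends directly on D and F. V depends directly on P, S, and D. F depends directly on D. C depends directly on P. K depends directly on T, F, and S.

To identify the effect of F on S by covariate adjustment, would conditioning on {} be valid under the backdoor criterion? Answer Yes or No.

No

Backdoor paths from F to S (paths whose first edge points into F):
  P1: F <- D -> S
  P2: F <- D -> V <- S
Condition 1 (no descendant of F in the set): holds — descendants of F are {K, S, V}; none are in {}.
Condition 2 (every backdoor path blocked by {}):
  P1: open — no interior node is in the conditioning set.
  P2: blocked at collider V (neither it nor any descendant is in the conditioning set).
{} does not satisfy the backdoor criterion.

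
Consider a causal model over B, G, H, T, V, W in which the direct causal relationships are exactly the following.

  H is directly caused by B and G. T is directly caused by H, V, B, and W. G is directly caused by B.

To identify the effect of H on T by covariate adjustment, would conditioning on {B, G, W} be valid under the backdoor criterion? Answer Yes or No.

Yes

Backdoor paths from H to T (paths whose first edge points into H):
  P1: H <- B -> T
  P2: H <- G <- B -> T
Condition 1 (no descendant of H in the set): holds — descendants of H are {T}; none are in {B, G, W}.
Condition 2 (every backdoor path blocked by {B, G, W}):
  P1: blocked at fork node B ∈ conditioning set.
  P2: blocked at chain node G ∈ conditioning set.
{B, G, W} satisfies the backdoor criterion.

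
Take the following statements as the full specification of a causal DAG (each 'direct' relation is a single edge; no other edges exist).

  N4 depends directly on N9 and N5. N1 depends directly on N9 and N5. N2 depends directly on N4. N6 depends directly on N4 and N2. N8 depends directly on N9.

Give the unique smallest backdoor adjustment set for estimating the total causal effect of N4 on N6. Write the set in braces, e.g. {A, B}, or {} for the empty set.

Variables eligible for adjustment (non-descendants of N4, excluding N4 and N6): {N1, N5, N8, N9}.
Backdoor paths from N4 to N6:
  (none)
With no backdoor paths the empty set already satisfies the criterion, and it is trivially minimal.

{}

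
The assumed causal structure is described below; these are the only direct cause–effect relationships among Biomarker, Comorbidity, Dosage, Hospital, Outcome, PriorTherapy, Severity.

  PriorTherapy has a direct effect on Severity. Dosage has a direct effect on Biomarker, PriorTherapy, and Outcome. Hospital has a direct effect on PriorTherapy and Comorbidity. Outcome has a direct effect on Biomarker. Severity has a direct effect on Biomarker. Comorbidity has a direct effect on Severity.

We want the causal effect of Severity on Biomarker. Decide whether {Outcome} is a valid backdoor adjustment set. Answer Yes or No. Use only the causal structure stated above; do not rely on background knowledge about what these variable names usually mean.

Backdoor paths from Severity to Biomarker (paths whose first edge points into Severity):
  P1: Severity <- Comorbidity <- Hospital -> PriorTherapy <- Dosage -> Outcome -> Biomarker
  P2: Severity <- Comorbidity <- Hospital -> PriorTherapy <- Dosage -> Biomarker
  P3: Severity <- PriorTherapy <- Dosage -> Outcome -> Biomarker
  P4: Severity <- PriorTherapy <- Dosage -> Biomarker
Condition 1 (no descendant of Severity in the set): holds — descendants of Severity are {Biomarker}; none are in {Outcome}.
Condition 2 (every backdoor path blocked by {Outcome}):
  P1: blocked at collider PriorTherapy (neither it nor any descendant is in the conditioning set).
  P2: blocked at collider PriorTherapy (neither it nor any descendant is in the conditioning set).
  P3: blocked at chain node Outcome ∈ conditioning set.
  P4: open — no interior node is in the conditioning set.
{Outcome} does not satisfy the backdoor criterion.

No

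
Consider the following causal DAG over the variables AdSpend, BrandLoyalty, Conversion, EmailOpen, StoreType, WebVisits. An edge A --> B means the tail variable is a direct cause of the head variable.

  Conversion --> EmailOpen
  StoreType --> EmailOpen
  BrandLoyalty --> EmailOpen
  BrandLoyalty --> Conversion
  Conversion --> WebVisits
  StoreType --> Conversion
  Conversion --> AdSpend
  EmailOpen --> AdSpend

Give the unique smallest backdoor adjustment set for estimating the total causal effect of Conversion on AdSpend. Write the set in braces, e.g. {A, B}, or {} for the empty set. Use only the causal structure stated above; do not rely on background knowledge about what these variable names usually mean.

Variables eligible for adjustment (non-descendants of Conversion, excluding Conversion and AdSpend): {BrandLoyalty, StoreType}.
Backdoor paths from Conversion to AdSpend:
  P1: Conversion <- StoreType -> EmailOpen -> AdSpend
  P2: Conversion <- BrandLoyalty -> EmailOpen -> AdSpend
The empty set is not sufficient: P1 (Conversion <- StoreType -> EmailOpen -> AdSpend) has no collider blocking it and no conditioned non-collider, so it is open.
Try {BrandLoyalty, StoreType}:
  P1: blocked at fork node StoreType ∈ conditioning set.
  P2: blocked at fork node BrandLoyalty ∈ conditioning set.
{BrandLoyalty, StoreType} contains no descendant of Conversion and blocks every backdoor path.
Every element of {BrandLoyalty, StoreType} is needed (dropping BrandLoyalty leaves P2 open; dropping StoreType leaves P1 open), so no proper subset is valid.
Among all size-2 subsets of the eligible variables, only {BrandLoyalty, StoreType} blocks every backdoor path, so it is the unique smallest valid adjustment set.

{BrandLoyalty, StoreType}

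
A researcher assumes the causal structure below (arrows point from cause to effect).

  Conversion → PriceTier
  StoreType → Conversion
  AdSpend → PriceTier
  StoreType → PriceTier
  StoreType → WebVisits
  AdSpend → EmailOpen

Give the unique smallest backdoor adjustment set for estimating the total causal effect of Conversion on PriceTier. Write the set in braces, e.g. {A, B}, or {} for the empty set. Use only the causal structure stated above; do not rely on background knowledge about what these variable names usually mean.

Variables eligible for adjustment (non-descendants of Conversion, excluding Conversion and PriceTier): {AdSpend, EmailOpen, StoreType, WebVisits}.
Backdoor paths from Conversion to PriceTier:
  P1: Conversion <- StoreType -> PriceTier
The empty set is not sufficient: P1 (Conversion <- StoreType -> PriceTier) has no collider blocking it and no conditioned non-collider, so it is open.
Try {StoreType}:
  P1: blocked at fork node StoreType ∈ conditioning set.
{StoreType} contains no descendant of Conversion and blocks every backdoor path.
No other singleton works — e.g. {AdSpend} leaves P1 open — so {StoreType} is the unique smallest valid adjustment set.

{StoreType}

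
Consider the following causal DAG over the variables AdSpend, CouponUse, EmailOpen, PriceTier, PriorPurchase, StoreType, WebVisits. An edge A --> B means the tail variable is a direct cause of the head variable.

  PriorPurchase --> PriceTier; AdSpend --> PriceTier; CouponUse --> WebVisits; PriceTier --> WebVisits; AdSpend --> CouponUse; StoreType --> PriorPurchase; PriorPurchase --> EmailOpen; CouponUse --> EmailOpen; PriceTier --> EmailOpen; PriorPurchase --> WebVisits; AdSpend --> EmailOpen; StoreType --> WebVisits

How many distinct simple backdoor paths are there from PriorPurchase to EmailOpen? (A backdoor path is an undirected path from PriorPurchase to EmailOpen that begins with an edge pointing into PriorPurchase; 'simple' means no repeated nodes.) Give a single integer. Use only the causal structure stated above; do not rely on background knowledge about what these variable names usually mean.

6

A backdoor path from PriorPurchase to EmailOpen is any simple undirected path whose first edge points into PriorPurchase (i.e. leaves PriorPurchase via a parent).
Parents of PriorPurchase: {StoreType}.
Enumerating:
  P1: PriorPurchase <- StoreType -> WebVisits <- CouponUse <- AdSpend -> PriceTier -> EmailOpen
  P2: PriorPurchase <- StoreType -> WebVisits <- CouponUse <- AdSpend -> EmailOpen
  P3: PriorPurchase <- StoreType -> WebVisits <- CouponUse -> EmailOpen
  P4: PriorPurchase <- StoreType -> WebVisits <- PriceTier <- AdSpend -> CouponUse -> EmailOpen
  P5: PriorPurchase <- StoreType -> WebVisits <- PriceTier <- AdSpend -> EmailOpen
  P6: PriorPurchase <- StoreType -> WebVisits <- PriceTier -> EmailOpen
That exhausts the simple backdoor paths. Count: 6.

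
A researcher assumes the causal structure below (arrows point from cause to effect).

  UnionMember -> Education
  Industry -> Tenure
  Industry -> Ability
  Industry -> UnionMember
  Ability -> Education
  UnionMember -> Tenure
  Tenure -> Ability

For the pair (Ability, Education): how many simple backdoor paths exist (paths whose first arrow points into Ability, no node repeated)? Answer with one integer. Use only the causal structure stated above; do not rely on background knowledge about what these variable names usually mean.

A backdoor path from Ability to Education is any simple undirected path whose first edge points into Ability (i.e. leaves Ability via a parent).
Parents of Ability: {Industry, Tenure}.
Enumerating:
  P1: Ability <- Industry -> UnionMember -> Education
  P2: Ability <- Industry -> Tenure <- UnionMember -> Education
  P3: Ability <- Tenure <- Industry -> UnionMember -> Education
  P4: Ability <- Tenure <- UnionMember -> Education
That exhausts the simple backdoor paths. Count: 4.

4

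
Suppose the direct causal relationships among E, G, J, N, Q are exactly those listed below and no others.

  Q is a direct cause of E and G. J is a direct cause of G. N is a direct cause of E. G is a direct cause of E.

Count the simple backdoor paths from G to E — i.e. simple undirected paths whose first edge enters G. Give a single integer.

1

A backdoor path from G to E is any simple undirected path whose first edge points into G (i.e. leaves G via a parent).
Parents of G: {J, Q}.
Enumerating:
  P1: G <- Q -> E
That exhausts the simple backdoor paths. Count: 1.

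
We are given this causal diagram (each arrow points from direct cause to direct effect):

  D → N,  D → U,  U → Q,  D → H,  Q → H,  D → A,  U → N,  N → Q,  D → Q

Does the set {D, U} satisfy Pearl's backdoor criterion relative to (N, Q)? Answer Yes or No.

Backdoor paths from N to Q (paths whose first edge points into N):
  P1: N <- D -> U -> Q
  P2: N <- D -> Q
  P3: N <- D -> H <- Q
  P4: N <- U <- D -> Q
  P5: N <- U <- D -> H <- Q
  P6: N <- U -> Q
Condition 1 (no descendant of N in the set): holds — descendants of N are {H, Q}; none are in {D, U}.
Condition 2 (every backdoor path blocked by {D, U}):
  P1: blocked at fork node D ∈ conditioning set.
  P2: blocked at fork node D ∈ conditioning set.
  P3: blocked at fork node D ∈ conditioning set.
  P4: blocked at chain node U ∈ conditioning set.
  P5: blocked at chain node U ∈ conditioning set.
  P6: blocked at fork node U ∈ conditioning set.
{D, U} satisfies the backdoor criterion.

Yes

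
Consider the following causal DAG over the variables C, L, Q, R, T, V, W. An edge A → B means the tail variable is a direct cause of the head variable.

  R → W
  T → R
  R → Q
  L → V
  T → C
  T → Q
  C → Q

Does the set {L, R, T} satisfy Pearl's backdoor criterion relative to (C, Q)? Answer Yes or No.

Backdoor paths from C to Q (paths whose first edge points into C):
  P1: C <- T -> R -> Q
  P2: C <- T -> Q
Condition 1 (no descendant of C in the set): holds — descendants of C are {Q}; none are in {L, R, T}.
Condition 2 (every backdoor path blocked by {L, R, T}):
  P1: blocked at fork node T ∈ conditioning set.
  P2: blocked at fork node T ∈ conditioning set.
{L, R, T} satisfies the backdoor criterion.

Yes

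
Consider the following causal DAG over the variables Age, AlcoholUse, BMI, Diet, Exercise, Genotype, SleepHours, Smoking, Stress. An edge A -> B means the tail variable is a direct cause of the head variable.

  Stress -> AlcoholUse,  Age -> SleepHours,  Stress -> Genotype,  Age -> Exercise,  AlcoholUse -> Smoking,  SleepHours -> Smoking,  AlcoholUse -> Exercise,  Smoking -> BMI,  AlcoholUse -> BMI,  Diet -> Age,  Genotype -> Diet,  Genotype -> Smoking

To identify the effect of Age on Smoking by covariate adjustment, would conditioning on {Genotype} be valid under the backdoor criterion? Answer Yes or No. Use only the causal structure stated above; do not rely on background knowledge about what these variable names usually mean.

Backdoor paths from Age to Smoking (paths whose first edge points into Age):
  P1: Age <- Diet <- Genotype <- Stress -> AlcoholUse -> Smoking
  P2: Age <- Diet <- Genotype <- Stress -> AlcoholUse -> BMI <- Smoking
  P3: Age <- Diet <- Genotype -> Smoking
Condition 1 (no descendant of Age in the set): holds — descendants of Age are {BMI, Exercise, SleepHours, Smoking}; none are in {Genotype}.
Condition 2 (every backdoor path blocked by {Genotype}):
  P1: blocked at chain node Genotype ∈ conditioning set.
  P2: blocked at chain node Genotype ∈ conditioning set.
  P3: blocked at fork node Genotype ∈ conditioning set.
{Genotype} satisfies the backdoor criterion.

Yes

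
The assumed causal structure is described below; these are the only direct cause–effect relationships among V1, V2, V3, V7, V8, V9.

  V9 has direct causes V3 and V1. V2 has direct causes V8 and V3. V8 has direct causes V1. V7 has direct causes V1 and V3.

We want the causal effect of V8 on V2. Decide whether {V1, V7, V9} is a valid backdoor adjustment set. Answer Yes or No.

Yes

Backdoor paths from V8 to V2 (paths whose first edge points into V8):
  P1: V8 <- V1 -> V7 <- V3 -> V2
  P2: V8 <- V1 -> V9 <- V3 -> V2
Condition 1 (no descendant of V8 in the set): holds — descendants of V8 are {V2}; none are in {V1, V7, V9}.
Condition 2 (every backdoor path blocked by {V1, V7, V9}):
  P1: blocked at fork node V1 ∈ conditioning set.
  P2: blocked at fork node V1 ∈ conditioning set.
{V1, V7, V9} satisfies the backdoor criterion.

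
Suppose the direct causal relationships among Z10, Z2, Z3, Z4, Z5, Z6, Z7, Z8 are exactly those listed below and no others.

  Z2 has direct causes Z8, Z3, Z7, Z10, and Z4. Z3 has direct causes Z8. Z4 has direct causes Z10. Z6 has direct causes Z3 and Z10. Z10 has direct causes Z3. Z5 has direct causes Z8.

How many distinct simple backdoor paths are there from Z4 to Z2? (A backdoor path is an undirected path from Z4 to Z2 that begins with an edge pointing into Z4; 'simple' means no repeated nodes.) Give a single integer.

5

A backdoor path from Z4 to Z2 is any simple undirected path whose first edge points into Z4 (i.e. leaves Z4 via a parent).
Parents of Z4: {Z10}.
Enumerating:
  P1: Z4 <- Z10 <- Z3 <- Z8 -> Z2
  P2: Z4 <- Z10 <- Z3 -> Z2
  P3: Z4 <- Z10 -> Z6 <- Z3 <- Z8 -> Z2
  P4: Z4 <- Z10 -> Z6 <- Z3 -> Z2
  P5: Z4 <- Z10 -> Z2
That exhausts the simple backdoor paths. Count: 5.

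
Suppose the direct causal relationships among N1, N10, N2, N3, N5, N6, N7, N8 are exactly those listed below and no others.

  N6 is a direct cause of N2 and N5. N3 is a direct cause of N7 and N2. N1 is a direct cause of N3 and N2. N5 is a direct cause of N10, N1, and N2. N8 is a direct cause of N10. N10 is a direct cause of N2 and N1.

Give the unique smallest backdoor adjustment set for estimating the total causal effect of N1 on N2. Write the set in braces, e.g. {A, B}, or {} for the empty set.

{N10, N5}

Variables eligible for adjustment (non-descendants of N1, excluding N1 and N2): {N10, N5, N6, N8}.
Backdoor paths from N1 to N2:
  P1: N1 <- N5 <- N6 -> N2
  P2: N1 <- N5 -> N10 -> N2
  P3: N1 <- N5 -> N2
  P4: N1 <- N10 <- N5 <- N6 -> N2
  P5: N1 <- N10 <- N5 -> N2
  P6: N1 <- N10 -> N2
The empty set is not sufficient: P1 (N1 <- N5 <- N6 -> N2) has no collider blocking it and no conditioned non-collider, so it is open.
Try {N10, N5}:
  P1: blocked at chain node N5 ∈ conditioning set.
  P2: blocked at fork node N5 ∈ conditioning set.
  P3: blocked at fork node N5 ∈ conditioning set.
  P4: blocked at chain node N10 ∈ conditioning set.
  P5: blocked at chain node N10 ∈ conditioning set.
  P6: blocked at fork node N10 ∈ conditioning set.
{N10, N5} contains no descendant of N1 and blocks every backdoor path.
Every element of {N10, N5} is needed (dropping N10 leaves P6 open; dropping N5 leaves P1 open), so no proper subset is valid.
Among all size-2 subsets of the eligible variables, only {N10, N5} blocks every backdoor path, so it is the unique smallest valid adjustment set.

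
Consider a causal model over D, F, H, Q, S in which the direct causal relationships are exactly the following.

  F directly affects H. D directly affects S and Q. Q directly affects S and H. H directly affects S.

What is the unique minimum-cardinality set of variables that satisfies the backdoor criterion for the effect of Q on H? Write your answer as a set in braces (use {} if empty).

{}

Variables eligible for adjustment (non-descendants of Q, excluding Q and H): {D, F}.
Backdoor paths from Q to H:
  P1: Q <- D -> S <- H
Each backdoor path contains an unconditioned collider, so every path is already blocked with the empty conditioning set:
  P1: blocked at collider S (neither it nor any descendant is in the conditioning set).
The empty set is therefore the unique smallest valid set.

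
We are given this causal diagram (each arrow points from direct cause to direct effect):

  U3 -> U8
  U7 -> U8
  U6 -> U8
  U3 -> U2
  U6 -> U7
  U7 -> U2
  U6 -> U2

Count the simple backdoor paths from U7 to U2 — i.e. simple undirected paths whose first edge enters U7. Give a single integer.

A backdoor path from U7 to U2 is any simple undirected path whose first edge points into U7 (i.e. leaves U7 via a parent).
Parents of U7: {U6}.
Enumerating:
  P1: U7 <- U6 -> U8 <- U3 -> U2
  P2: U7 <- U6 -> U2
That exhausts the simple backdoor paths. Count: 2.

2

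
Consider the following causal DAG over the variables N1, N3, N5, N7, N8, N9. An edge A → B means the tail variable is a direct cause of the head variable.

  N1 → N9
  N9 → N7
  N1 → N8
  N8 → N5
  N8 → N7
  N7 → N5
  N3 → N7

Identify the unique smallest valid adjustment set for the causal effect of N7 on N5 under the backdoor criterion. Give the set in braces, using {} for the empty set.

Variables eligible for adjustment (non-descendants of N7, excluding N7 and N5): {N1, N3, N8, N9}.
Backdoor paths from N7 to N5:
  P1: N7 <- N8 -> N5
  P2: N7 <- N9 <- N1 -> N8 -> N5
The empty set is not sufficient: P1 (N7 <- N8 -> N5) has no collider blocking it and no conditioned non-collider, so it is open.
Try {N8}:
  P1: blocked at fork node N8 ∈ conditioning set.
  P2: blocked at chain node N8 ∈ conditioning set.
{N8} contains no descendant of N7 and blocks every backdoor path.
No other singleton works — e.g. {N1} leaves P1 open — so {N8} is the unique smallest valid adjustment set.

{N8}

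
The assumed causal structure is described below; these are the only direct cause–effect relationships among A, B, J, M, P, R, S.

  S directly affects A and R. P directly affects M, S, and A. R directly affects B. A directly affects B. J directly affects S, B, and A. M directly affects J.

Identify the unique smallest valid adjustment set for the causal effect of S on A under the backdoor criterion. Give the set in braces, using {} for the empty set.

{J, P}

Variables eligible for adjustment (non-descendants of S, excluding S and A): {J, M, P}.
Backdoor paths from S to A:
  P1: S <- P -> M -> J -> A
  P2: S <- P -> M -> J -> B <- A
  P3: S <- P -> A
  P4: S <- J <- M <- P -> A
  P5: S <- J -> A
  P6: S <- J -> B <- A
The empty set is not sufficient: P1 (S <- P -> M -> J -> A) has no collider blocking it and no conditioned non-collider, so it is open.
Try {J, P}:
  P1: blocked at fork node P ∈ conditioning set.
  P2: blocked at fork node P ∈ conditioning set.
  P3: blocked at fork node P ∈ conditioning set.
  P4: blocked at chain node J ∈ conditioning set.
  P5: blocked at fork node J ∈ conditioning set.
  P6: blocked at fork node J ∈ conditioning set.
{J, P} contains no descendant of S and blocks every backdoor path.
Every element of {J, P} is needed (dropping J leaves P5 open; dropping P leaves P3 open), so no proper subset is valid.
Among all size-2 subsets of the eligible variables, only {J, P} blocks every backdoor path, so it is the unique smallest valid adjustment set.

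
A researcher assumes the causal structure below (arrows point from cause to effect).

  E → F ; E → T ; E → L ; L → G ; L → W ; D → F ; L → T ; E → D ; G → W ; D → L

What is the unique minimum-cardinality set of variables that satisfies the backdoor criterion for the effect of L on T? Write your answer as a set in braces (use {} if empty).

Variables eligible for adjustment (non-descendants of L, excluding L and T): {D, E, F}.
Backdoor paths from L to T:
  P1: L <- E -> T
  P2: L <- D <- E -> T
  P3: L <- D -> F <- E -> T
The empty set is not sufficient: P1 (L <- E -> T) has no collider blocking it and no conditioned non-collider, so it is open.
Try {E}:
  P1: blocked at fork node E ∈ conditioning set.
  P2: blocked at fork node E ∈ conditioning set.
  P3: blocked at collider F (neither it nor any descendant is in the conditioning set).
{E} contains no descendant of L and blocks every backdoor path.
No other singleton works — e.g. {D} leaves P1 open — so {E} is the unique smallest valid adjustment set.

{E}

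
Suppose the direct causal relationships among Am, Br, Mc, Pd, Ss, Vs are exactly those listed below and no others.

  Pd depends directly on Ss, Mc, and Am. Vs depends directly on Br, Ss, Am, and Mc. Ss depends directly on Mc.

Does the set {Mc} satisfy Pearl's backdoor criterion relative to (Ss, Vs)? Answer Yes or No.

Backdoor paths from Ss to Vs (paths whose first edge points into Ss):
  P1: Ss <- Mc -> Vs
  P2: Ss <- Mc -> Pd <- Am -> Vs
Condition 1 (no descendant of Ss in the set): holds — descendants of Ss are {Pd, Vs}; none are in {Mc}.
Condition 2 (every backdoor path blocked by {Mc}):
  P1: blocked at fork node Mc ∈ conditioning set.
  P2: blocked at fork node Mc ∈ conditioning set.
{Mc} satisfies the backdoor criterion.

Yes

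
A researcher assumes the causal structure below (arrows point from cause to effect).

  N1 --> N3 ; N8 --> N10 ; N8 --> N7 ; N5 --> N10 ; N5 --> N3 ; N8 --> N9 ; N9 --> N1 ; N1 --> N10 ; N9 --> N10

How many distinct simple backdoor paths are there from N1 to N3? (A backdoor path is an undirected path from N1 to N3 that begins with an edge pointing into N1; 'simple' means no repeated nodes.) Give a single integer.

2

A backdoor path from N1 to N3 is any simple undirected path whose first edge points into N1 (i.e. leaves N1 via a parent).
Parents of N1: {N9}.
Enumerating:
  P1: N1 <- N9 <- N8 -> N10 <- N5 -> N3
  P2: N1 <- N9 -> N10 <- N5 -> N3
That exhausts the simple backdoor paths. Count: 2.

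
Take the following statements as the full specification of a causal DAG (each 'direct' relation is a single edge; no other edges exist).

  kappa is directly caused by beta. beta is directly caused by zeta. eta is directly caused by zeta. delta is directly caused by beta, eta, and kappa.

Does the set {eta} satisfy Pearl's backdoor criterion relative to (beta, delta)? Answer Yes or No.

Yes

Backdoor paths from beta to delta (paths whose first edge points into beta):
  P1: beta <- zeta -> eta -> delta
Condition 1 (no descendant of beta in the set): holds — descendants of beta are {delta, kappa}; none are in {eta}.
Condition 2 (every backdoor path blocked by {eta}):
  P1: blocked at chain node eta ∈ conditioning set.
{eta} satisfies the backdoor criterion.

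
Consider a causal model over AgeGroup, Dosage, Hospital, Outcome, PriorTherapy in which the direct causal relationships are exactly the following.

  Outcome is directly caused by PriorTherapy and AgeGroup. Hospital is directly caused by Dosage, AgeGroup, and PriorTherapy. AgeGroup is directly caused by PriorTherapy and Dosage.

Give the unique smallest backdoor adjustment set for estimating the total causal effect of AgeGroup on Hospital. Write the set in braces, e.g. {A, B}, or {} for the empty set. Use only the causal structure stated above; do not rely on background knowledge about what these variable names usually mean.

Variables eligible for adjustment (non-descendants of AgeGroup, excluding AgeGroup and Hospital): {Dosage, PriorTherapy}.
Backdoor paths from AgeGroup to Hospital:
  P1: AgeGroup <- Dosage -> Hospital
  P2: AgeGroup <- PriorTherapy -> Hospital
The empty set is not sufficient: P1 (AgeGroup <- Dosage -> Hospital) has no collider blocking it and no conditioned non-collider, so it is open.
Try {Dosage, PriorTherapy}:
  P1: blocked at fork node Dosage ∈ conditioning set.
  P2: blocked at fork node PriorTherapy ∈ conditioning set.
{Dosage, PriorTherapy} contains no descendant of AgeGroup and blocks every backdoor path.
Every element of {Dosage, PriorTherapy} is needed (dropping Dosage leaves P1 open; dropping PriorTherapy leaves P2 open), so no proper subset is valid.
Among all size-2 subsets of the eligible variables, only {Dosage, PriorTherapy} blocks every backdoor path, so it is the unique smallest valid adjustment set.

{Dosage, PriorTherapy}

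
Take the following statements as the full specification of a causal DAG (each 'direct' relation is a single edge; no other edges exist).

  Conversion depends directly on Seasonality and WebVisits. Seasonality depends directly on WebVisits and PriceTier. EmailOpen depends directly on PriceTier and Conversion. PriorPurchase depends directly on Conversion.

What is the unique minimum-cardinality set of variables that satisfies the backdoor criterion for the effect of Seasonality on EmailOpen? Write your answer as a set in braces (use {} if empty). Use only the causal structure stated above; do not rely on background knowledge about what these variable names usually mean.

{PriceTier, WebVisits}

Variables eligible for adjustment (non-descendants of Seasonality, excluding Seasonality and EmailOpen): {PriceTier, WebVisits}.
Backdoor paths from Seasonality to EmailOpen:
  P1: Seasonality <- PriceTier -> EmailOpen
  P2: Seasonality <- WebVisits -> Conversion -> EmailOpen
The empty set is not sufficient: P1 (Seasonality <- PriceTier -> EmailOpen) has no collider blocking it and no conditioned non-collider, so it is open.
Try {PriceTier, WebVisits}:
  P1: blocked at fork node PriceTier ∈ conditioning set.
  P2: blocked at fork node WebVisits ∈ conditioning set.
{PriceTier, WebVisits} contains no descendant of Seasonality and blocks every backdoor path.
Every element of {PriceTier, WebVisits} is needed (dropping PriceTier leaves P1 open; dropping WebVisits leaves P2 open), so no proper subset is valid.
Among all size-2 subsets of the eligible variables, only {PriceTier, WebVisits} blocks every backdoor path, so it is the unique smallest valid adjustment set.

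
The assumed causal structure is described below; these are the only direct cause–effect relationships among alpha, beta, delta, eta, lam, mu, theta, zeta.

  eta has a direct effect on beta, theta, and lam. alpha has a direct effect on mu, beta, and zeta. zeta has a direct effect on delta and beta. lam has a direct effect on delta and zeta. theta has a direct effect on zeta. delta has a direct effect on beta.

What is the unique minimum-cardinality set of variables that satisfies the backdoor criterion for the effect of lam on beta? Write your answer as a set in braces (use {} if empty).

Variables eligible for adjustment (non-descendants of lam, excluding lam and beta): {alpha, eta, mu, theta}.
Backdoor paths from lam to beta:
  P1: lam <- eta -> theta -> zeta <- alpha -> beta
  P2: lam <- eta -> theta -> zeta -> delta -> beta
  P3: lam <- eta -> theta -> zeta -> beta
  P4: lam <- eta -> beta
The empty set is not sufficient: P2 (lam <- eta -> theta -> zeta -> delta -> beta) has no collider blocking it and no conditioned non-collider, so it is open.
Try {eta}:
  P1: blocked at fork node eta ∈ conditioning set.
  P2: blocked at fork node eta ∈ conditioning set.
  P3: blocked at fork node eta ∈ conditioning set.
  P4: blocked at fork node eta ∈ conditioning set.
{eta} contains no descendant of lam and blocks every backdoor path.
No other singleton works — e.g. {alpha} leaves P2 open — so {eta} is the unique smallest valid adjustment set.

{eta}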